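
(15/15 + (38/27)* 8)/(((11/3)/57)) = 6289/33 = 190.58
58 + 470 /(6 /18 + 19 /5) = 5323 /31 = 171.71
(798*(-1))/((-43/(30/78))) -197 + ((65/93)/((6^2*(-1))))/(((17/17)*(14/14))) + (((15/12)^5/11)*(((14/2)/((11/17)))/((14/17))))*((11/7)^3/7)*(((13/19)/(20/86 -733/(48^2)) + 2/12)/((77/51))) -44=-1267971314458920028661/5189023650646757376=-244.36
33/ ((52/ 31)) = 1023/ 52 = 19.67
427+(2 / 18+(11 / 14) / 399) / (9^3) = 5216482409 / 12216582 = 427.00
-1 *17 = -17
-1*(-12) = 12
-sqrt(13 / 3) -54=-54 -sqrt(39) / 3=-56.08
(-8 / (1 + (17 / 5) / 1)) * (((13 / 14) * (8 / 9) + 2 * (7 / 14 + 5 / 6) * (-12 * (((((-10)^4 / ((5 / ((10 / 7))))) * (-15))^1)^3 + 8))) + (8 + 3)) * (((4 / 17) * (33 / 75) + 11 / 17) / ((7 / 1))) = -902015999999912563028 / 1836765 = -491089497023251.51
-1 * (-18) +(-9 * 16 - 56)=-182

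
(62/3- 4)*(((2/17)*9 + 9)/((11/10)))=28500/187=152.41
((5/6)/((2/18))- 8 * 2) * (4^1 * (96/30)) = -544/5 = -108.80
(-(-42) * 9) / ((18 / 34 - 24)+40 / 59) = -379134 / 22861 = -16.58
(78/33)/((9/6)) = 52/33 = 1.58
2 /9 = 0.22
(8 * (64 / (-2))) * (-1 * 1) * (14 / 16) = 224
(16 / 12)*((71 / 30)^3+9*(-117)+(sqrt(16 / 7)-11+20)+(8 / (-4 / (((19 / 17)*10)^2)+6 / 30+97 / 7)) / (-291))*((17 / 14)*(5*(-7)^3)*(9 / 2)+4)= 89621274519899837449 / 6961592709000-149876*sqrt(7) / 21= 12854791.32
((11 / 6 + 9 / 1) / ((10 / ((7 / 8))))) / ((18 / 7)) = 637 / 1728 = 0.37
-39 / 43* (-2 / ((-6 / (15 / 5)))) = -39 / 43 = -0.91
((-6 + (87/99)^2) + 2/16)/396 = -0.01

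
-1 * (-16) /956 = 4 /239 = 0.02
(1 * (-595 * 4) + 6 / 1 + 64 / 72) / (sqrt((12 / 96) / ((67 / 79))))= -42716 * sqrt(10586) / 711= -6181.40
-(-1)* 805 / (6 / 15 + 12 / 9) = 12075 / 26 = 464.42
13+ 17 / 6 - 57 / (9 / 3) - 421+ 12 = -412.17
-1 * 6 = -6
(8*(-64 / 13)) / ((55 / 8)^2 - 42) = -32768 / 4381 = -7.48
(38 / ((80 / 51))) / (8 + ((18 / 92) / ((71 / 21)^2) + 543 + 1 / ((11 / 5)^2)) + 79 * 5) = 13594200807 / 530986805500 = 0.03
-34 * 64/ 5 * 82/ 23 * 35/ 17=-3194.43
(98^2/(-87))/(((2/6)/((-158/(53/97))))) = 147190904/1537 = 95765.06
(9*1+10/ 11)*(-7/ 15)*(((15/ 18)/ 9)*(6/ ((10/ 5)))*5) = -3815/ 594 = -6.42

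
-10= -10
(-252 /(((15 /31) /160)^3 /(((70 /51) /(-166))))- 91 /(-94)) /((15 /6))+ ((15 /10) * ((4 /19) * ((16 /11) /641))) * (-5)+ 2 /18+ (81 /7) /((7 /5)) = 590322678199172449799 /19590150891465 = 30133646.31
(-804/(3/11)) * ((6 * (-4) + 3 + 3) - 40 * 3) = 406824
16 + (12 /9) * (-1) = 44 /3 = 14.67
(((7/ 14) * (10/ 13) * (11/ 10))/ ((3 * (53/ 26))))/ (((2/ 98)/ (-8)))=-4312/ 159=-27.12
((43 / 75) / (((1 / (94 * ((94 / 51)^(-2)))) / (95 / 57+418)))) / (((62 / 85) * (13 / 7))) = 1861825567 / 378820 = 4914.80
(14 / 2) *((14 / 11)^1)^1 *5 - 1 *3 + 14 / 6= 43.88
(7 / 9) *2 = 14 / 9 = 1.56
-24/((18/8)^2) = -128/27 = -4.74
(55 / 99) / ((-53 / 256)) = -1280 / 477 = -2.68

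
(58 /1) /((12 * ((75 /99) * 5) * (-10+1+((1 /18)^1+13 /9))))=-319 /1875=-0.17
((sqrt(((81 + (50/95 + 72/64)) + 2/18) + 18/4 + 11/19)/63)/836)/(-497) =-sqrt(4566346)/5968127088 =-0.00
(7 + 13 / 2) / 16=27 / 32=0.84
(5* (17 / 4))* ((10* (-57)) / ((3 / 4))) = -16150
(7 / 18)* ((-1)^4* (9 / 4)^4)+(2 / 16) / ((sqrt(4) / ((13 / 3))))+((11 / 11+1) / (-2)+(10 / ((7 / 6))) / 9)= 36521 / 3584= 10.19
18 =18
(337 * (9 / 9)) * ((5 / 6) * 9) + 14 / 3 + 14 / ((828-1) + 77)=3433639 / 1356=2532.18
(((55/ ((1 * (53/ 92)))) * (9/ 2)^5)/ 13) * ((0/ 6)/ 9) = 0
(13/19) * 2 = 26/19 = 1.37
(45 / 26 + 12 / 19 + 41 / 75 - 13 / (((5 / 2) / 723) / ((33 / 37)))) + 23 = -4561157567 / 1370850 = -3327.25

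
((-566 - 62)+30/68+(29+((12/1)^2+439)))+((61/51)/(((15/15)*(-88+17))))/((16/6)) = -8841/568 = -15.57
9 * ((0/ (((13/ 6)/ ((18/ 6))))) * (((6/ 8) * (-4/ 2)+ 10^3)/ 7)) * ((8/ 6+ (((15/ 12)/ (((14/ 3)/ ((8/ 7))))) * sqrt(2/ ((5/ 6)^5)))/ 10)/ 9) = 0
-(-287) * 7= 2009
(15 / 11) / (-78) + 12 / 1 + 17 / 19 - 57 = -239763 / 5434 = -44.12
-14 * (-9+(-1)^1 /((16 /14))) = 553 /4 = 138.25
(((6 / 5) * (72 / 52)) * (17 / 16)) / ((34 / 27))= 729 / 520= 1.40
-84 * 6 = -504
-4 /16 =-1 /4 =-0.25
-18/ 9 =-2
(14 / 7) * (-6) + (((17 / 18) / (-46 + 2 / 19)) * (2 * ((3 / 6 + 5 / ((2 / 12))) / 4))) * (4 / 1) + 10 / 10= -192359 / 15696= -12.26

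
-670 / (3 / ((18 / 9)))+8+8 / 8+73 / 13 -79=-19931 / 39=-511.05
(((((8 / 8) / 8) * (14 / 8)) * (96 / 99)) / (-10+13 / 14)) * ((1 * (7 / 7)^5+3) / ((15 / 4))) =-1568 / 62865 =-0.02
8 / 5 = 1.60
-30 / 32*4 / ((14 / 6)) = -45 / 28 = -1.61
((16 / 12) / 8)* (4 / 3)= 2 / 9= 0.22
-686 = -686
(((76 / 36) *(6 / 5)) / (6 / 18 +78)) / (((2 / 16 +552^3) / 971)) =295184 / 1581048116375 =0.00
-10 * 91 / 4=-455 / 2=-227.50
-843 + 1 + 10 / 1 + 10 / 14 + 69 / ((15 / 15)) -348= -7772 / 7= -1110.29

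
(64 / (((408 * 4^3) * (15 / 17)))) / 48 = 1 / 17280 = 0.00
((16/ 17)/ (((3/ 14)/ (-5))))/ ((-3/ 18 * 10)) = 224/ 17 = 13.18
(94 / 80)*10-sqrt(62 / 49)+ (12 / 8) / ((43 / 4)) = 2045 / 172-sqrt(62) / 7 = 10.76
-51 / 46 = -1.11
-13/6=-2.17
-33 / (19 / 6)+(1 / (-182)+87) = 264791 / 3458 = 76.57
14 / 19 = 0.74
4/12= 0.33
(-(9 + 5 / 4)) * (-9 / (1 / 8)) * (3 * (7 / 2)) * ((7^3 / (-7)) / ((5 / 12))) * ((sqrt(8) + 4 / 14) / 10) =-4556412 * sqrt(2) / 25 - 650916 / 25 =-283786.23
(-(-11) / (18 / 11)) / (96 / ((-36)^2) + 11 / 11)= 363 / 58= 6.26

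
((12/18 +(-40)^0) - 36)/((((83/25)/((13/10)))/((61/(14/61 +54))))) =-15.12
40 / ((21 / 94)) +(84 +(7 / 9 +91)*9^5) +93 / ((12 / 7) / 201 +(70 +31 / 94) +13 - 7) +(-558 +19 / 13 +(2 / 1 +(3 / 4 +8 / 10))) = 11064208519840657 / 2041706940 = 5419097.28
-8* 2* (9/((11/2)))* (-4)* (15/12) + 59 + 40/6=196.58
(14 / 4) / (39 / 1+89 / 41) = 287 / 3376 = 0.09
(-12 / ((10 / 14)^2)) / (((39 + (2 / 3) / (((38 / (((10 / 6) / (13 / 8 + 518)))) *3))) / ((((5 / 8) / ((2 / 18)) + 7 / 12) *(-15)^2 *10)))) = -700635682845 / 83169139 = -8424.23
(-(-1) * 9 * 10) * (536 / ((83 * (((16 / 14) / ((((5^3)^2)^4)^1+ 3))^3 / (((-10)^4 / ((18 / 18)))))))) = 824505729704723791802117400000000000000000000000000000000.00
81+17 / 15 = 1232 / 15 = 82.13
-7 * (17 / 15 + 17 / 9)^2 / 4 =-32368 / 2025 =-15.98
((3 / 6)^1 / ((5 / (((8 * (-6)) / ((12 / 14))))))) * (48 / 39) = -448 / 65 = -6.89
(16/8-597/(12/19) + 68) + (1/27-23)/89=-8415383/9612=-875.51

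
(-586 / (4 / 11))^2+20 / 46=238917807 / 92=2596932.68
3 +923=926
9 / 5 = 1.80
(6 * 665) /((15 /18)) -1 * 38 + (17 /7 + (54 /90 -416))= 151796 /35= 4337.03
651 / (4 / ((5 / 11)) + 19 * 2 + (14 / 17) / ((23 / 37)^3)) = 673260945 / 51946036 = 12.96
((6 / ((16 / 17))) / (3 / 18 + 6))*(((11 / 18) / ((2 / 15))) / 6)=935 / 1184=0.79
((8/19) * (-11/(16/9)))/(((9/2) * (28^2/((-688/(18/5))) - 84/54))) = 21285/208012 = 0.10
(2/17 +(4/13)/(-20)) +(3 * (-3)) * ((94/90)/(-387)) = 54118/427635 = 0.13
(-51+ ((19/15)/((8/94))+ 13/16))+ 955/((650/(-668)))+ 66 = -2966341/3120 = -950.75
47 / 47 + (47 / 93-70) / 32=-3487 / 2976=-1.17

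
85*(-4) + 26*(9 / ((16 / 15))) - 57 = -1421 / 8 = -177.62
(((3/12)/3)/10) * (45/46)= 0.01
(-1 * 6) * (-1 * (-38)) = -228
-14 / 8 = -7 / 4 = -1.75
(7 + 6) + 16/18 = 125/9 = 13.89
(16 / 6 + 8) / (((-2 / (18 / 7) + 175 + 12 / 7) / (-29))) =-4872 / 2771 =-1.76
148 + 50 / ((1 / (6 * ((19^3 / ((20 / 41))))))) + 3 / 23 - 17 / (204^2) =237514658953 / 56304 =4218433.13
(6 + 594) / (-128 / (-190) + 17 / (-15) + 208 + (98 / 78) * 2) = 2223000 / 778247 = 2.86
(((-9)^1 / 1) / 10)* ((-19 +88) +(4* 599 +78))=-22887 / 10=-2288.70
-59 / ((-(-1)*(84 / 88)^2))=-28556 / 441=-64.75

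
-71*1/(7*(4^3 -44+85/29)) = -2059/4655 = -0.44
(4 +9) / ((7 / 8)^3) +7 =9057 / 343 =26.41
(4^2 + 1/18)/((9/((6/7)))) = 289/189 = 1.53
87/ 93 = 0.94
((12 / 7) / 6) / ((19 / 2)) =4 / 133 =0.03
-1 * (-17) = 17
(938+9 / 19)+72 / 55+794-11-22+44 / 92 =40889809 / 24035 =1701.26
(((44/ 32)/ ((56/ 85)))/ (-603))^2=874225/ 72977780736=0.00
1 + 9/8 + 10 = 97/8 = 12.12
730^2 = 532900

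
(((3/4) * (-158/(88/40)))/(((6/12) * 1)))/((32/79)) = -93615/352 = -265.95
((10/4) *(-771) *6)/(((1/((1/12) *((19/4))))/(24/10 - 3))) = 43947/16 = 2746.69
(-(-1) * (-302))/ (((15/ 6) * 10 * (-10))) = 151/ 125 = 1.21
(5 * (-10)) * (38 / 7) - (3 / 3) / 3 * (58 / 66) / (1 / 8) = -189724 / 693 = -273.77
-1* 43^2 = -1849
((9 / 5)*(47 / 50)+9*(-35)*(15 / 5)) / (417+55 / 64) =-7546464 / 3342875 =-2.26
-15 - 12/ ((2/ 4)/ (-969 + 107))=20673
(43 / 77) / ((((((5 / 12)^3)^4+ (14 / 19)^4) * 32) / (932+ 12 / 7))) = 10205161387418676363264 / 184635922262649692219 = 55.27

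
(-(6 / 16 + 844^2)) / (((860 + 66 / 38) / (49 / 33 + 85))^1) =-154508609083 / 2161236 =-71490.85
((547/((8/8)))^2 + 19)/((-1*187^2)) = -299228/34969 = -8.56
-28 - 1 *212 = -240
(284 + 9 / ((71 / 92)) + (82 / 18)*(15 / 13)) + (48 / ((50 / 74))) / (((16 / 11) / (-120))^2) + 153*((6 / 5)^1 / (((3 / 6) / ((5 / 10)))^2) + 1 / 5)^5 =4193648675074 / 8653125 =484639.79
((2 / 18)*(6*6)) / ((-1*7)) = -4 / 7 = -0.57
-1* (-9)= 9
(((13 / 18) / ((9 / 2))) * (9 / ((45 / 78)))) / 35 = 338 / 4725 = 0.07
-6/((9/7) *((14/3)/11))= -11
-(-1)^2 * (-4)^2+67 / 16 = -189 / 16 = -11.81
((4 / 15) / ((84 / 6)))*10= 4 / 21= 0.19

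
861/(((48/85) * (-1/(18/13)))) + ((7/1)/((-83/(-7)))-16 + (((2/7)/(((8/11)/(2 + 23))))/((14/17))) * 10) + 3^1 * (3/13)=-848711895/422968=-2006.56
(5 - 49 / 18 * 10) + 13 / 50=-9883 / 450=-21.96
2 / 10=1 / 5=0.20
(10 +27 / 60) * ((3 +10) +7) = 209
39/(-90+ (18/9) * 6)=-1/2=-0.50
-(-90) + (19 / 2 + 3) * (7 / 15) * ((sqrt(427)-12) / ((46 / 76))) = -590 / 23 + 665 * sqrt(427) / 69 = 173.50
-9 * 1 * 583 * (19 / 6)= -16615.50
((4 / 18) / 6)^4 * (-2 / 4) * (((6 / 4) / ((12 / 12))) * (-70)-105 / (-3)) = 35 / 531441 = 0.00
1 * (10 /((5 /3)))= 6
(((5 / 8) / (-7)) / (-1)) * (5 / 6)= 25 / 336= 0.07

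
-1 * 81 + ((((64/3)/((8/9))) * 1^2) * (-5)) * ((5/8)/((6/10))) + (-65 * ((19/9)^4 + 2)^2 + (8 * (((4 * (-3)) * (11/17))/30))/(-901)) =-103106435416979039/3296733127785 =-31275.34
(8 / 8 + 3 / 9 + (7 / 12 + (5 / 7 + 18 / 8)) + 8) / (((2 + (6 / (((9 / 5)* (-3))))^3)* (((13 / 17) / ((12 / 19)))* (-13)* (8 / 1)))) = -6704613 / 41177864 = -0.16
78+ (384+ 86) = 548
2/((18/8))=8/9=0.89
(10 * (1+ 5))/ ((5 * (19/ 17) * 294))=34/ 931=0.04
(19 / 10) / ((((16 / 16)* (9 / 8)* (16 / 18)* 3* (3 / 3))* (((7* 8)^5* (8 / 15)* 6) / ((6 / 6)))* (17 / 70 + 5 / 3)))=0.00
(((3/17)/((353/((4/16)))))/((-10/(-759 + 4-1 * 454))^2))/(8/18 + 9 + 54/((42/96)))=276257709/20093748400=0.01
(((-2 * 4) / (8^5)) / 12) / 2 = -0.00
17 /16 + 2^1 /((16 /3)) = 23 /16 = 1.44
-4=-4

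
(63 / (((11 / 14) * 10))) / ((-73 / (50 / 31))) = -4410 / 24893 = -0.18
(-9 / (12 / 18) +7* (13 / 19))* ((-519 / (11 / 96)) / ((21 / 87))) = 239130288 / 1463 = 163452.01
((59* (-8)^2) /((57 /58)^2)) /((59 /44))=9473024 /3249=2915.67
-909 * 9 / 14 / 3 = -2727 / 14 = -194.79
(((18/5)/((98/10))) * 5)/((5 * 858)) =3/7007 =0.00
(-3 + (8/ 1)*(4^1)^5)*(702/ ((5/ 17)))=97727526/ 5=19545505.20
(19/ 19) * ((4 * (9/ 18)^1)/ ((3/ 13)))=8.67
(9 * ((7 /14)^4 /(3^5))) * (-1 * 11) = -11 /432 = -0.03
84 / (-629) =-84 / 629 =-0.13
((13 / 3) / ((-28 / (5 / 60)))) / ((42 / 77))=-143 / 6048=-0.02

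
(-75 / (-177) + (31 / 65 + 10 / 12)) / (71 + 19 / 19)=39899 / 1656720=0.02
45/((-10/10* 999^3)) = -5/110778111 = -0.00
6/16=3/8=0.38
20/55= 4/11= 0.36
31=31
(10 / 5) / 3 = 2 / 3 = 0.67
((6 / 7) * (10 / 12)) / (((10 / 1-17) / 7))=-5 / 7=-0.71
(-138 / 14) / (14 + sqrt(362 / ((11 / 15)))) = 759 / 1637 - 69 * sqrt(59730) / 22918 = -0.27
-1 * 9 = -9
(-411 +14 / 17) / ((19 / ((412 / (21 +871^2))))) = -75602 / 6448627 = -0.01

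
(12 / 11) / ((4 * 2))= 3 / 22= 0.14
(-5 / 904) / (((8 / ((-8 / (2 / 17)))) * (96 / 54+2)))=45 / 3616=0.01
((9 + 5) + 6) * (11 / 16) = 55 / 4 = 13.75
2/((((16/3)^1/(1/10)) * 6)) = 1/160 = 0.01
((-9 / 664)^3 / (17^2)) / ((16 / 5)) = -3645 / 1353698861056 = -0.00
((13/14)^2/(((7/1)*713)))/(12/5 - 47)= -845/218146628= -0.00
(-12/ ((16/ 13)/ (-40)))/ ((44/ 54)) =5265/ 11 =478.64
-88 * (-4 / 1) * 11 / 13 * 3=11616 / 13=893.54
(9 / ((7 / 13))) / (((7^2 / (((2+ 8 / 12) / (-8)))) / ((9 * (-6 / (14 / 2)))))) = 0.88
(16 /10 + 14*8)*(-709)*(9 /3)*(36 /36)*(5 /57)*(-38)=805424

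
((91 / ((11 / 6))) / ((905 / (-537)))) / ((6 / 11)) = -48867 / 905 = -54.00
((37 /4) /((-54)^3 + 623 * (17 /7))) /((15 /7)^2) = -1813 /140355900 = -0.00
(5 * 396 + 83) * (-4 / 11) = -8252 / 11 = -750.18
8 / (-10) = -4 / 5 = -0.80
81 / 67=1.21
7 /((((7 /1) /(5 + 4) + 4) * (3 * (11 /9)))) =189 /473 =0.40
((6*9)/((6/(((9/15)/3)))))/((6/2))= 0.60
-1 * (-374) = 374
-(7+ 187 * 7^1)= -1316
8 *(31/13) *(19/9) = 40.27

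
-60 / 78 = -10 / 13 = -0.77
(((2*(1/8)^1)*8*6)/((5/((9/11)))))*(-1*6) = -648/55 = -11.78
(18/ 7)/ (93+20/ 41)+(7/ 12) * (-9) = -560499/ 107324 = -5.22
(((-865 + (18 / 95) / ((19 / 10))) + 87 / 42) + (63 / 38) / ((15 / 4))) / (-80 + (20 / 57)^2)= 196132617 / 18166400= 10.80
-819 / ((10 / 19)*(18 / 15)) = -5187 / 4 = -1296.75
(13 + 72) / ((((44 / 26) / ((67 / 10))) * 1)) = 336.52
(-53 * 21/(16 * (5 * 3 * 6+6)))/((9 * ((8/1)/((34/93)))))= -0.00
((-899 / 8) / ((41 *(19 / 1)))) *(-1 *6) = 2697 / 3116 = 0.87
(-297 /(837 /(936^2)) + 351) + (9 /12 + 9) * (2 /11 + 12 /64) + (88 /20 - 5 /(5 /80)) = -310593.77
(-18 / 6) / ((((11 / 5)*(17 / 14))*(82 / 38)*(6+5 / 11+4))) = -0.05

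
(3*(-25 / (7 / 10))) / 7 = -15.31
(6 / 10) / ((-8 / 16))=-6 / 5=-1.20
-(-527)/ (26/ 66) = 17391/ 13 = 1337.77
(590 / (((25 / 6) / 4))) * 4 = 11328 / 5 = 2265.60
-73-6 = -79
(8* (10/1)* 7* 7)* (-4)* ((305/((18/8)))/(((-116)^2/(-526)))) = 628885600/7569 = 83087.01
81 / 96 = 27 / 32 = 0.84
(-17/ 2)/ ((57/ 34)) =-289/ 57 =-5.07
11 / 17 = 0.65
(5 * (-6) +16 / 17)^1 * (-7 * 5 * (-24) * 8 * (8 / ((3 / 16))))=-141639680 / 17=-8331745.88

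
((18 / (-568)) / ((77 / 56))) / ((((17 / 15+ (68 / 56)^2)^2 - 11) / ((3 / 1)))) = 466754400 / 28347731291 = 0.02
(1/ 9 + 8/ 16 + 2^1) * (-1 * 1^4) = -47/ 18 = -2.61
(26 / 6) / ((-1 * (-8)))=13 / 24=0.54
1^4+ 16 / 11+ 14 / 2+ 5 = 159 / 11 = 14.45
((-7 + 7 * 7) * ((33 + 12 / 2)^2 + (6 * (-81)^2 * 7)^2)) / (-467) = -3189245529330 / 467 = -6829219548.89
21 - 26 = -5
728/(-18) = -364/9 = -40.44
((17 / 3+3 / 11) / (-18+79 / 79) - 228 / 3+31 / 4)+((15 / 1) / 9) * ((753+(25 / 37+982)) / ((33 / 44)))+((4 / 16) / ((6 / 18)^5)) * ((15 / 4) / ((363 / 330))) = 1990460111 / 498168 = 3995.56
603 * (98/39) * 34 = 669732/13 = 51517.85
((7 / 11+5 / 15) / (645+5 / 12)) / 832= 2 / 1107535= 0.00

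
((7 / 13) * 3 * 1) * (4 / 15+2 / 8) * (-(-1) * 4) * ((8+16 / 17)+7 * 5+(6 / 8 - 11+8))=123039 / 884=139.18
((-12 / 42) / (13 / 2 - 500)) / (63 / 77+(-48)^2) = 44 / 175163877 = 0.00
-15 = -15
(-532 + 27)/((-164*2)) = 505/328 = 1.54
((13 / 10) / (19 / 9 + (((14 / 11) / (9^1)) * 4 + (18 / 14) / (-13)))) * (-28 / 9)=-1.57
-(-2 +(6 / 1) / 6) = 1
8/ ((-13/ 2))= -16/ 13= -1.23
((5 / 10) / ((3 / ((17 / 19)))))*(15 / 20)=17 / 152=0.11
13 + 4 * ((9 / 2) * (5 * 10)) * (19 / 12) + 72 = 1510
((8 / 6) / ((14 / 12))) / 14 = 4 / 49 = 0.08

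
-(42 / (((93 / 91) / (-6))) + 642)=-12258 / 31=-395.42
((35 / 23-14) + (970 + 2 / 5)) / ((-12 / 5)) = -110161 / 276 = -399.13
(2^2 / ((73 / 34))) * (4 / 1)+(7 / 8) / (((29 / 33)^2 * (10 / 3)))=38269757 / 4911440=7.79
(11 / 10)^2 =121 / 100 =1.21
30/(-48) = -5/8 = -0.62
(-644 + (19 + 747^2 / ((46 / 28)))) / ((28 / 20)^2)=172975.84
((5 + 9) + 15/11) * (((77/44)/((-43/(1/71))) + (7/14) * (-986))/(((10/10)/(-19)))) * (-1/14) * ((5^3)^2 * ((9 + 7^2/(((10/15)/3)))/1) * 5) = -693229828361484375/3761296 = -184306108416.22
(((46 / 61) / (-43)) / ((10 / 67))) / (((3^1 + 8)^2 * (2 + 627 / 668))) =-1029388 / 3115114145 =-0.00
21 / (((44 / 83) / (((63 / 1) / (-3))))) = -36603 / 44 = -831.89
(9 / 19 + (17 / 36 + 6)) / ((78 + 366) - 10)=4751 / 296856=0.02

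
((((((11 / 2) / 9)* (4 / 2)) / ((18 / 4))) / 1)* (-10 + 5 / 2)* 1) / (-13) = 55 / 351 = 0.16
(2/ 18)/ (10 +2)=1/ 108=0.01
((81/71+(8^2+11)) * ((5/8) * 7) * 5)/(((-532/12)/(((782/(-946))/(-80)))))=-0.39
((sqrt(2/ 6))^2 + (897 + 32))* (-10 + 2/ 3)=-78064/ 9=-8673.78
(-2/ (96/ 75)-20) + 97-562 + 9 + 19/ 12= -22847/ 48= -475.98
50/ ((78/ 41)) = 1025/ 39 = 26.28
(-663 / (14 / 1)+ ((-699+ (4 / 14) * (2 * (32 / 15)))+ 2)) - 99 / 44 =-745.39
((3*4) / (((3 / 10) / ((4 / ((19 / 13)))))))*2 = 218.95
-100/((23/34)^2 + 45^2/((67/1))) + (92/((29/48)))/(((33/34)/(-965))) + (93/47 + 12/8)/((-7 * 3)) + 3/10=-188798279923136043/1246997870965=-151402.25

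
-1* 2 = -2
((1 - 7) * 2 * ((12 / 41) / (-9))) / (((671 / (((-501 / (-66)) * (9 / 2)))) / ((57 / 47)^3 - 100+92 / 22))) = -645642621828 / 345609220913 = -1.87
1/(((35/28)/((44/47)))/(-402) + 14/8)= 70752/123581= 0.57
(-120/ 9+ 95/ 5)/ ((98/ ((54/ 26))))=153/ 1274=0.12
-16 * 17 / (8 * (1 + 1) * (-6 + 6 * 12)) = -17 / 66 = -0.26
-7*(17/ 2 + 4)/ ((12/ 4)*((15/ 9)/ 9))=-315/ 2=-157.50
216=216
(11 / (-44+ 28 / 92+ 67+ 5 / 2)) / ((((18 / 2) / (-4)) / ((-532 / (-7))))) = -153824 / 10683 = -14.40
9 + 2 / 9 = 83 / 9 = 9.22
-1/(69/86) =-86/69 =-1.25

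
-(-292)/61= 292/61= 4.79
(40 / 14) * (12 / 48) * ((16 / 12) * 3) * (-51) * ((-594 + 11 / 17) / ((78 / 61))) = 879010 / 13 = 67616.15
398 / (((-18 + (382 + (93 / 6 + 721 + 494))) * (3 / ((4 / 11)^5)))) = 815104 / 1540774917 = 0.00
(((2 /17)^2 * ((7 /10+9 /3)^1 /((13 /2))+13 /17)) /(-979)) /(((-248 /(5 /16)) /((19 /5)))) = 1273 /14097165680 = 0.00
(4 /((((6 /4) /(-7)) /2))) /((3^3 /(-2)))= 224 /81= 2.77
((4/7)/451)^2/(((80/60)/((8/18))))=16/29899947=0.00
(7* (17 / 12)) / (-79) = -0.13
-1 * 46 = -46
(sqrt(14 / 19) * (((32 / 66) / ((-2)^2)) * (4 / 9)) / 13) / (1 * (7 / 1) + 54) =16 * sqrt(266) / 4474899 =0.00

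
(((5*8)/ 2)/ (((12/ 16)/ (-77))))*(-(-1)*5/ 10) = -1026.67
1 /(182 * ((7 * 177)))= 1 /225498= 0.00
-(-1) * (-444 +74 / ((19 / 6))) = -7992 / 19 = -420.63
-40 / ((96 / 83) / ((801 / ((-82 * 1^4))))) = 110805 / 328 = 337.82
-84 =-84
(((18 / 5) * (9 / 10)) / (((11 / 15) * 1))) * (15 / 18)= 3.68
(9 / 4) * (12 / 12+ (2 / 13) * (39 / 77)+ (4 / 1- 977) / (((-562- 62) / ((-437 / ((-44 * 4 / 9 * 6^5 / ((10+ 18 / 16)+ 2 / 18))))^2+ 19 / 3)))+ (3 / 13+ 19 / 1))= 15805341051461240179 / 232711542603251712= 67.92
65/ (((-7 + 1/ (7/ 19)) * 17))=-91/ 102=-0.89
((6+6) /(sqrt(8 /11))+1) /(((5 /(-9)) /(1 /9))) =-3 * sqrt(22) /5 - 1 /5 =-3.01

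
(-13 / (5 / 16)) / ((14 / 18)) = -1872 / 35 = -53.49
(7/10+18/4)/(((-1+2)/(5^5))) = 16250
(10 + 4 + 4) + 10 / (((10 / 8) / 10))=98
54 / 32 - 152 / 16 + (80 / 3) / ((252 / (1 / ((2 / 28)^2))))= 5585 / 432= 12.93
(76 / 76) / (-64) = -1 / 64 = -0.02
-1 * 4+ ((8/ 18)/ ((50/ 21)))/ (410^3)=-10338149993/ 2584537500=-4.00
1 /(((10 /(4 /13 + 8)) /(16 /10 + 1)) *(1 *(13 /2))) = 108 /325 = 0.33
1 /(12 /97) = 8.08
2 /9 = 0.22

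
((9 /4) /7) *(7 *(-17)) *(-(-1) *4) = -153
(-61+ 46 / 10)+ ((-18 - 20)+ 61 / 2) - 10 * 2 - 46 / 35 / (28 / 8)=-8259 / 98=-84.28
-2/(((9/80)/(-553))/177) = 5220320/3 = 1740106.67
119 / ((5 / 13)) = 1547 / 5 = 309.40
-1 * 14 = -14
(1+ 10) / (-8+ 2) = -11 / 6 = -1.83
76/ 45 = 1.69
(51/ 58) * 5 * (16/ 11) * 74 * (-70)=-10567200/ 319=-33126.02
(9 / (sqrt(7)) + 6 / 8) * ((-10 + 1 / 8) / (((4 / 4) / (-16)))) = 655.97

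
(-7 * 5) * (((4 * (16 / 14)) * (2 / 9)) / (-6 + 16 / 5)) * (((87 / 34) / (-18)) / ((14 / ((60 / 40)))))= -1450 / 7497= -0.19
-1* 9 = -9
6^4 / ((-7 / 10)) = -12960 / 7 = -1851.43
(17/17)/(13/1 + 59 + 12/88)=22/1587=0.01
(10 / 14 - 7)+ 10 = 3.71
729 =729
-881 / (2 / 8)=-3524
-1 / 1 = -1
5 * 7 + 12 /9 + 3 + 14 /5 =632 /15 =42.13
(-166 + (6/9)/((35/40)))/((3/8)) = -27760/63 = -440.63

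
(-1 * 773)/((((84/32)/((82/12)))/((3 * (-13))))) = 1648036/21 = 78477.90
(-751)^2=564001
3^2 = 9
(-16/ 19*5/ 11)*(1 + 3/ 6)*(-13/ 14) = 780/ 1463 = 0.53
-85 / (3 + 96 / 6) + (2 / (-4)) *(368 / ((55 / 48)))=-172483 / 1045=-165.06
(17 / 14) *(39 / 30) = 221 / 140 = 1.58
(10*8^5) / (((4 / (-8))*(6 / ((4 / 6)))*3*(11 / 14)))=-9175040 / 297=-30892.39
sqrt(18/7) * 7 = 3 * sqrt(14) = 11.22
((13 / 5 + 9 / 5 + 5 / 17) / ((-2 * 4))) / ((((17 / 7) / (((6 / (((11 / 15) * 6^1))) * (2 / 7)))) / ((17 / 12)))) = -399 / 2992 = -0.13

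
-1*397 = -397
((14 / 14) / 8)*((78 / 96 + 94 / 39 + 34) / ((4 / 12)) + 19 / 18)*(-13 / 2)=-211019 / 2304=-91.59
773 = 773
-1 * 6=-6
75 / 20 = 15 / 4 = 3.75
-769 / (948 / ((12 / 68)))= -769 / 5372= -0.14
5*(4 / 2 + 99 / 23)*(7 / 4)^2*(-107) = -3801175 / 368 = -10329.28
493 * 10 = 4930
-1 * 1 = -1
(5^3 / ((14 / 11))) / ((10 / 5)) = 1375 / 28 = 49.11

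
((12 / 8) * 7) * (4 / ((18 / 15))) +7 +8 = 50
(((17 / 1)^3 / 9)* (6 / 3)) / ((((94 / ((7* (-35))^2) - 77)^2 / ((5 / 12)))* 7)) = 12643958621875 / 1153511376798294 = 0.01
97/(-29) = -97/29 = -3.34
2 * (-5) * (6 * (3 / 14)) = -90 / 7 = -12.86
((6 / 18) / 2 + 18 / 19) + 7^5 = 1916125 / 114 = 16808.11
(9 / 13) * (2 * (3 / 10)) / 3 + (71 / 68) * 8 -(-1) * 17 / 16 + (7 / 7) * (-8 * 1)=27473 / 17680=1.55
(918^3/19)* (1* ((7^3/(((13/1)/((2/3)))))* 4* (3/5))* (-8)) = -16982520113664/1235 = -13751028432.12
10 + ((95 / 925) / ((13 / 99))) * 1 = 25931 / 2405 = 10.78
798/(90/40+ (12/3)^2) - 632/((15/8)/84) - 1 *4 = -10319964/365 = -28273.87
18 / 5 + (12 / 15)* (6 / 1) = 42 / 5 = 8.40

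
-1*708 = -708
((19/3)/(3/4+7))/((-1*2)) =-38/93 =-0.41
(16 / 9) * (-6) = -32 / 3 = -10.67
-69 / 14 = -4.93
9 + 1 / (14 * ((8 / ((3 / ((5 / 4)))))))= 1263 / 140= 9.02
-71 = -71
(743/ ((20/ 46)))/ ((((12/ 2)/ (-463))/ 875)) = -1384636225/ 12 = -115386352.08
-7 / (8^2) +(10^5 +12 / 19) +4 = 121605499 / 1216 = 100004.52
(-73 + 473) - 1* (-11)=411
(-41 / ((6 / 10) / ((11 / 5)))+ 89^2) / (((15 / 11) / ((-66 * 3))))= -5641504 / 5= -1128300.80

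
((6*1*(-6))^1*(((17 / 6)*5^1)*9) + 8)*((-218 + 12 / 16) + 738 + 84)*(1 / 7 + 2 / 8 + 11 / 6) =-1036340723 / 168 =-6168694.78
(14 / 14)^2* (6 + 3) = 9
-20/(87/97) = -1940/87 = -22.30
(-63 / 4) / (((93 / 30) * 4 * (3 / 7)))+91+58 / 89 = 1957521 / 22072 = 88.69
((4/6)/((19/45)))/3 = 10/19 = 0.53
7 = 7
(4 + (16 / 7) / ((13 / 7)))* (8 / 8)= 5.23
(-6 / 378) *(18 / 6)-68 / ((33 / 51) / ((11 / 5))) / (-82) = 11933 / 4305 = 2.77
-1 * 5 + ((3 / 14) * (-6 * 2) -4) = -81 / 7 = -11.57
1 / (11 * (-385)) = -1 / 4235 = -0.00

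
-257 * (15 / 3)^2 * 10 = -64250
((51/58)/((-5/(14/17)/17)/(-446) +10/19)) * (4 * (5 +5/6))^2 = 988237880/1088109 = 908.22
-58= -58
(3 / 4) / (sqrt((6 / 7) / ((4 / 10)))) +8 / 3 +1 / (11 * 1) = sqrt(105) / 20 +91 / 33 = 3.27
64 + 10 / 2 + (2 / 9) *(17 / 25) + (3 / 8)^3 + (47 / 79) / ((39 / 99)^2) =112334231933 / 1538035200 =73.04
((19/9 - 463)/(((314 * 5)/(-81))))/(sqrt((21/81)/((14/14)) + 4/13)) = 55998 * sqrt(7761)/156215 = 31.58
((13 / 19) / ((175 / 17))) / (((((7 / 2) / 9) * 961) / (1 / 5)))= 3978 / 111836375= 0.00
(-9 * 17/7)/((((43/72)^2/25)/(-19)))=376747200/12943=29108.18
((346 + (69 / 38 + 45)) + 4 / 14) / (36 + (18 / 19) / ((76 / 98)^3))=95628178 / 9251697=10.34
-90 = -90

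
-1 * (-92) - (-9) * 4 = 128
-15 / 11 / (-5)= 3 / 11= 0.27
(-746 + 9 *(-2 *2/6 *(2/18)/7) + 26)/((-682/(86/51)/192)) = 41615744/121737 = 341.85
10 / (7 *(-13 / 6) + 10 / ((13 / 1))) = -780 / 1123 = -0.69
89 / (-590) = -89 / 590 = -0.15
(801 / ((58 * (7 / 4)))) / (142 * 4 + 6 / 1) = 801 / 58261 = 0.01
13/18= 0.72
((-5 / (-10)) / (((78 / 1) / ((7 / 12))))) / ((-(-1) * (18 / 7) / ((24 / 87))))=49 / 122148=0.00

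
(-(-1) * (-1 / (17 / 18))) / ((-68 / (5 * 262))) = 5895 / 289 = 20.40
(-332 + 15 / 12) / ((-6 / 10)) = 2205 / 4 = 551.25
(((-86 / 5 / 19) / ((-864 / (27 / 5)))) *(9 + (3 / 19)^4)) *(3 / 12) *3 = 15131313 / 396175840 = 0.04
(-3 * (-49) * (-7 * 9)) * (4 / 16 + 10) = -379701 / 4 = -94925.25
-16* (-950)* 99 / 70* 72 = 1547794.29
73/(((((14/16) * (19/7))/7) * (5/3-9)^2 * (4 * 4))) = 4599/18392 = 0.25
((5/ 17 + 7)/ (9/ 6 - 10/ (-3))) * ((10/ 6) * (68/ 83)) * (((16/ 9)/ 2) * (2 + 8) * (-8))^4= 832149913600000/ 15792327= 52693305.65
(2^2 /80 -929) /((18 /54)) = -55737 /20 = -2786.85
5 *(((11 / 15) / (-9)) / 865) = -11 / 23355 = -0.00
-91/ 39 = -7/ 3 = -2.33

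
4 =4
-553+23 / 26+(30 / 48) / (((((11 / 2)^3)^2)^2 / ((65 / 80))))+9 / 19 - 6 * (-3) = -827349350241785779 / 1550383618100174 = -533.64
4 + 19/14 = 75/14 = 5.36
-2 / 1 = -2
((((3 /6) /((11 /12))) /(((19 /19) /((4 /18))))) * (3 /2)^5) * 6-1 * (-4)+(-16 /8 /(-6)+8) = 2357 /132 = 17.86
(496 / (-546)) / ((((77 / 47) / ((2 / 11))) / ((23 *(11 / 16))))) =-33511 / 21021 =-1.59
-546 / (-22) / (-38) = -273 / 418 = -0.65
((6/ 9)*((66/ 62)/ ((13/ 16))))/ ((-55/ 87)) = -2784/ 2015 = -1.38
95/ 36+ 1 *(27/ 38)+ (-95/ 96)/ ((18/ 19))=75673/ 32832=2.30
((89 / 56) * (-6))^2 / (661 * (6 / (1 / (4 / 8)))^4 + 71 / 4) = 71289 / 41990060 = 0.00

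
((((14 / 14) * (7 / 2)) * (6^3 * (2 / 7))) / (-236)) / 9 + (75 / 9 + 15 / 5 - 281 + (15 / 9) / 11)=-524944 / 1947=-269.62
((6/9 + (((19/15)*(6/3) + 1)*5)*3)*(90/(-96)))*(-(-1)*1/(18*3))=-805/864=-0.93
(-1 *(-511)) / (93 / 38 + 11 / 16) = 155344 / 953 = 163.01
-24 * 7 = -168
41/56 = 0.73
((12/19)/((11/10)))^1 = 120/209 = 0.57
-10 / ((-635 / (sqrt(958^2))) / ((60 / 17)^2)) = 6897600 / 36703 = 187.93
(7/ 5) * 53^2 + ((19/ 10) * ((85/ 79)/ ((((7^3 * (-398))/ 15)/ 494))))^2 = 2286965988282821593/ 581538632876180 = 3932.61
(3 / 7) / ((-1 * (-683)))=3 / 4781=0.00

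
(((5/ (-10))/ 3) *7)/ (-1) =7/ 6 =1.17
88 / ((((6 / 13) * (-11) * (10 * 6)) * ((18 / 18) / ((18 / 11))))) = -26 / 55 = -0.47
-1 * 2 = -2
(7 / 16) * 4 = 7 / 4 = 1.75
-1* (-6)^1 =6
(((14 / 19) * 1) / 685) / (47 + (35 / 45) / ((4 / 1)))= 0.00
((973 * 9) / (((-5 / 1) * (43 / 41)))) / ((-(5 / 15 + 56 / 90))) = 3231333 / 1849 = 1747.61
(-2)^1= -2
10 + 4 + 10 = 24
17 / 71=0.24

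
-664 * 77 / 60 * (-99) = 421806 / 5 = 84361.20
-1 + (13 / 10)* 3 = 29 / 10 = 2.90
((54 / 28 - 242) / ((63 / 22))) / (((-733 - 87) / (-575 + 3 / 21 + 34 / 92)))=-1367816087 / 23288328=-58.73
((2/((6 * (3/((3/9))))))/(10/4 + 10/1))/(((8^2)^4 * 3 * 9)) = 1/152882380800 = 0.00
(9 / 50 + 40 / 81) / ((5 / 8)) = 10916 / 10125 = 1.08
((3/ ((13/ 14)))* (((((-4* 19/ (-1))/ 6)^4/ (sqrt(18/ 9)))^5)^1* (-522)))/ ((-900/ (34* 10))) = 68012211386183110741338451634290688* sqrt(2)/ 75546995355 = 1273165018639754133633969.00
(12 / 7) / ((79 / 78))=936 / 553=1.69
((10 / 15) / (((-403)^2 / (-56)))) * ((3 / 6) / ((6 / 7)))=-196 / 1461681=-0.00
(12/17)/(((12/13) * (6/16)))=104/51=2.04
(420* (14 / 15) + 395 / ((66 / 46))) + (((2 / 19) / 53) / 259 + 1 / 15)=667.37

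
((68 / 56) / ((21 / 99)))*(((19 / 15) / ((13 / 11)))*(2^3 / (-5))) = -156332 / 15925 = -9.82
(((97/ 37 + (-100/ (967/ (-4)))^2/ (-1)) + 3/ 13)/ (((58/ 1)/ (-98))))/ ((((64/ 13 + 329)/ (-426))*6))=1398537251244/ 1451848169159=0.96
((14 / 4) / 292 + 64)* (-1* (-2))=37383 / 292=128.02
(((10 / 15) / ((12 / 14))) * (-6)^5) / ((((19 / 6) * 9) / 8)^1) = -32256 / 19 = -1697.68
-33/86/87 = -11/2494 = -0.00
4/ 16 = 0.25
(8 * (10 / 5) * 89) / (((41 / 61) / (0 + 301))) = 26146064 / 41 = 637708.88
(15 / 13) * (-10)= -150 / 13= -11.54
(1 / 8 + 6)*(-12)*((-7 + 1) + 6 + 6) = -441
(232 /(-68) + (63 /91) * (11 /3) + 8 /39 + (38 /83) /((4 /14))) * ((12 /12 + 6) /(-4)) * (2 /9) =-179935 /495261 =-0.36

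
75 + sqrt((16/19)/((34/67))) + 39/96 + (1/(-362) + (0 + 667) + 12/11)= 2 * sqrt(43282)/323 + 47369515/63712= 744.78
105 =105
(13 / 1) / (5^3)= 13 / 125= 0.10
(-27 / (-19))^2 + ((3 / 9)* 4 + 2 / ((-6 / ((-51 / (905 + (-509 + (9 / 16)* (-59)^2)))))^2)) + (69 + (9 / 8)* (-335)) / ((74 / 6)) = -3275905678470173 / 151591502154600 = -21.61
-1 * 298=-298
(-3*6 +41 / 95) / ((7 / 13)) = -21697 / 665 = -32.63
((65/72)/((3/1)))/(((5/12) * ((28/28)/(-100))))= -72.22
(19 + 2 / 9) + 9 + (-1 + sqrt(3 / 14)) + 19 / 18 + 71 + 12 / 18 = sqrt(42) / 14 + 1799 / 18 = 100.41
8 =8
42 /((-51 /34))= -28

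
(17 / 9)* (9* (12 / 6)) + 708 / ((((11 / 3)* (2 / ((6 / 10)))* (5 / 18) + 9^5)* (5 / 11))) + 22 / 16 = 1693334221 / 47832440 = 35.40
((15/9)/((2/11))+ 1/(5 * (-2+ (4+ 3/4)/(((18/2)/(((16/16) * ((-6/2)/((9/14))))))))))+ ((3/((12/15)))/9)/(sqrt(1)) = 137927/14460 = 9.54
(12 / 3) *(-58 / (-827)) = 232 / 827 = 0.28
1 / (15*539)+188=1519981 / 8085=188.00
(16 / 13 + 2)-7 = -49 / 13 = -3.77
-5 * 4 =-20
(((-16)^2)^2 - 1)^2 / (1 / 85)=365061079125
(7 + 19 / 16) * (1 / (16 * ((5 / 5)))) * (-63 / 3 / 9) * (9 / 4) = -2751 / 1024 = -2.69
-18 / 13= -1.38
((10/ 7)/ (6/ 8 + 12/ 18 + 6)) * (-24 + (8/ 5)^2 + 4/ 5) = -12384/ 3115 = -3.98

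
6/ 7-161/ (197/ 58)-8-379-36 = -647501/ 1379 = -469.54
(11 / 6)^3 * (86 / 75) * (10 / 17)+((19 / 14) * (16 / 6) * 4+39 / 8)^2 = 8175027109 / 21591360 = 378.62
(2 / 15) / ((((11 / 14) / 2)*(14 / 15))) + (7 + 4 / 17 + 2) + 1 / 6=10957 / 1122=9.77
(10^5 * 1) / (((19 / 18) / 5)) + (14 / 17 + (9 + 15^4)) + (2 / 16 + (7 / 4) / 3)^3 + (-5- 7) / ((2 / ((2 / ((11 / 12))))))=25752180493073 / 49116672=524306.30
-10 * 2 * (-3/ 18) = 10/ 3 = 3.33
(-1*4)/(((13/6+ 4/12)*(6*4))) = -0.07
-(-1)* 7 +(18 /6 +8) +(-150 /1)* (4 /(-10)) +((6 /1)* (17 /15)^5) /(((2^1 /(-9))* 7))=13936393 /196875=70.79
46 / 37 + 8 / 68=856 / 629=1.36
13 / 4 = 3.25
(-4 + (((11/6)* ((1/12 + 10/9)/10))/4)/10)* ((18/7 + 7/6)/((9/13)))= -704404207/32659200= -21.57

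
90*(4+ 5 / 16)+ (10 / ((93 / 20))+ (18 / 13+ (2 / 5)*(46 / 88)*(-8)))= 207457711 / 531960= 389.99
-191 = -191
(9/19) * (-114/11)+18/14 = -279/77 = -3.62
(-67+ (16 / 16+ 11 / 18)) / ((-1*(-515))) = -1177 / 9270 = -0.13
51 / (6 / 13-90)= -0.57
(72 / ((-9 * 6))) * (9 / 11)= -1.09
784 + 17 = 801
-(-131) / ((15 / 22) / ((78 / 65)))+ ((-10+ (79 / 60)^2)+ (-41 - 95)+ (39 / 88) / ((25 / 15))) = 3427757 / 39600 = 86.56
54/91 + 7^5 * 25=38235979/91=420175.59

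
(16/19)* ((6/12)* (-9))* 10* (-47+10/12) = 33240/19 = 1749.47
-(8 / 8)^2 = -1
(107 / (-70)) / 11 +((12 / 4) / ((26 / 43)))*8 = 395929 / 10010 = 39.55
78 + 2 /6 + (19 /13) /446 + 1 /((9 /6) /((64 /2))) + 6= 1838023 /17394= 105.67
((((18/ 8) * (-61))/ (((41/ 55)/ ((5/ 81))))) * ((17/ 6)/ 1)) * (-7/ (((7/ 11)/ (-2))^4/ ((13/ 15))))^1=21711285310/ 1139103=19059.98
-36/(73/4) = -144/73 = -1.97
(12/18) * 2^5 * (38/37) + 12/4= 2765/111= 24.91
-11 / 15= -0.73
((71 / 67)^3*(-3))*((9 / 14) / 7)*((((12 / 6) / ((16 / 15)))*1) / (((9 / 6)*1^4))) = -48317985 / 117899096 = -0.41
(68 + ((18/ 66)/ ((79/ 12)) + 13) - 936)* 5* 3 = -11144385/ 869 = -12824.38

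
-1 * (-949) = 949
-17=-17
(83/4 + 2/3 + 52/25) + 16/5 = 26.70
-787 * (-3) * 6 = 14166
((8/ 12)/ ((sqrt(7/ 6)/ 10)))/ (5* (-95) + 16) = -20* sqrt(42)/ 9639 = -0.01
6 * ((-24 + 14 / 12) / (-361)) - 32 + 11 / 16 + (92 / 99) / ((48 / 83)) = -50308097 / 1715472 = -29.33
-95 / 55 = -19 / 11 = -1.73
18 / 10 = 9 / 5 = 1.80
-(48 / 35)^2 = -2304 / 1225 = -1.88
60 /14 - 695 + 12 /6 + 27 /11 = -52842 /77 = -686.26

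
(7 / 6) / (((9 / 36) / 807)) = 3766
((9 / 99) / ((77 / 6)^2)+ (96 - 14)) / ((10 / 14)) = 5347994 / 46585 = 114.80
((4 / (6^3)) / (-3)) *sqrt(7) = -sqrt(7) / 162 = -0.02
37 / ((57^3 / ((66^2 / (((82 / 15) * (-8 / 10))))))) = -111925 / 562438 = -0.20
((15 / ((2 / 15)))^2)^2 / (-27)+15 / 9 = -284765545 / 48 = -5932615.52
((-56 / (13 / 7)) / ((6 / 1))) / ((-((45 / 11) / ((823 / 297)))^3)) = 1.56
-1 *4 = -4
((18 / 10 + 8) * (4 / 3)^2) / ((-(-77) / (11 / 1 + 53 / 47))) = 4256 / 1551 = 2.74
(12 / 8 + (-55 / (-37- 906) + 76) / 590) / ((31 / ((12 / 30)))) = 906278 / 43118675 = 0.02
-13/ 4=-3.25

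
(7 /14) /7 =1 /14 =0.07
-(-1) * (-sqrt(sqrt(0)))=0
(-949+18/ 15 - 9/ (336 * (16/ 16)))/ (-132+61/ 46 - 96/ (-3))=12208009/ 1270920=9.61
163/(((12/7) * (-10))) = -1141/120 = -9.51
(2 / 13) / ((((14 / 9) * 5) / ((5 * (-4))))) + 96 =8700 / 91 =95.60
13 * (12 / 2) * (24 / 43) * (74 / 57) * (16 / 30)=123136 / 4085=30.14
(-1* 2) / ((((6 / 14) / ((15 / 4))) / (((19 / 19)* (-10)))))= 175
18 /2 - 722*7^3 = -247637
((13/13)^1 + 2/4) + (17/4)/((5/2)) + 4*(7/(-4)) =-19/5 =-3.80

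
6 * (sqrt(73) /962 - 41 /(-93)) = 3 * sqrt(73) /481+82 /31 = 2.70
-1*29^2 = -841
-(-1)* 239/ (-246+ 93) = -239/ 153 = -1.56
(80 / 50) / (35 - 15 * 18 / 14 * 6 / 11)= 0.07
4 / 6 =2 / 3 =0.67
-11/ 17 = -0.65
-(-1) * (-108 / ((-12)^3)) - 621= -9935 / 16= -620.94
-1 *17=-17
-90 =-90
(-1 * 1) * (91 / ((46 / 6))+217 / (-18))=77 / 414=0.19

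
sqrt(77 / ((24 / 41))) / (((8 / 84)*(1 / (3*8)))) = 21*sqrt(18942) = 2890.23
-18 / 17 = -1.06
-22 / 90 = -11 / 45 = -0.24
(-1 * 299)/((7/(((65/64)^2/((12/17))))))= -21475675/344064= -62.42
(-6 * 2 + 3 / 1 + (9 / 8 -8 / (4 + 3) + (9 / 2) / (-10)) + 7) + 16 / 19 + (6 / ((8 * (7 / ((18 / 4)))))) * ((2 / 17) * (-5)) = -24669 / 12920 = -1.91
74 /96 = 37 /48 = 0.77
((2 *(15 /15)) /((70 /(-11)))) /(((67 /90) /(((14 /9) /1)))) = -44 /67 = -0.66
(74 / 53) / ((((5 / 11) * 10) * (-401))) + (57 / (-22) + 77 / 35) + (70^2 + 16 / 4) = 57319013251 / 11689150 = 4903.61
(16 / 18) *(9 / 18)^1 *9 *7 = 28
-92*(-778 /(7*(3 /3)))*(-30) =-2147280 /7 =-306754.29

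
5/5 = 1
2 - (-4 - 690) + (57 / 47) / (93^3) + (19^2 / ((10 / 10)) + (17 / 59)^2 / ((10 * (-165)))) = 1057.00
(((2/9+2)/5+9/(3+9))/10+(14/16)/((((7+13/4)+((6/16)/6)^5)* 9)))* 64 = 22805032/2763747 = 8.25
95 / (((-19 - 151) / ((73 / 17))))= -1387 / 578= -2.40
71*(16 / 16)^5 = 71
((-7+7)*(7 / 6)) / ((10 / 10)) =0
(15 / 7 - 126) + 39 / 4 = -3195 / 28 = -114.11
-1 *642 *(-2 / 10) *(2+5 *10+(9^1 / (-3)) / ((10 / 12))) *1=155364 / 25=6214.56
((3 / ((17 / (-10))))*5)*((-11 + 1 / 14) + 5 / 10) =10950 / 119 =92.02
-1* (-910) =910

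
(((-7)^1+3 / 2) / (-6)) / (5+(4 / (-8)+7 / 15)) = 55 / 298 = 0.18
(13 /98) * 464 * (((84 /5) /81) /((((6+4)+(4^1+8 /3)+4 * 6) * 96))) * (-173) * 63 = -65221 /1830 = -35.64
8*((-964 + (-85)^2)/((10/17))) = 425748/5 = 85149.60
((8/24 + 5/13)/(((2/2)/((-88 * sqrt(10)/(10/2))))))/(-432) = 154 * sqrt(10)/5265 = 0.09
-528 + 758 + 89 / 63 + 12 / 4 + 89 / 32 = 478183 / 2016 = 237.19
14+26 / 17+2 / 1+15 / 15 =315 / 17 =18.53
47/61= 0.77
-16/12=-4/3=-1.33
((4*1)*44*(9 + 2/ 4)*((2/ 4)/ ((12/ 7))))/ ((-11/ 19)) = -2527/ 3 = -842.33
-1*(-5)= 5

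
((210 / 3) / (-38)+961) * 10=182240 / 19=9591.58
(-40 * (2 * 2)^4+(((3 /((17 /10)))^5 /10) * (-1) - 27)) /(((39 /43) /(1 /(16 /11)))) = -6896388160387 /885990768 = -7783.81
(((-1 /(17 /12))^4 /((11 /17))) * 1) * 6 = 124416 /54043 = 2.30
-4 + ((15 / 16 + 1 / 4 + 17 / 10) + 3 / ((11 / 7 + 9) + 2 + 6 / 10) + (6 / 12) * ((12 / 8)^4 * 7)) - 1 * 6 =799117 / 73760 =10.83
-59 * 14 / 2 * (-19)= 7847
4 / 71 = 0.06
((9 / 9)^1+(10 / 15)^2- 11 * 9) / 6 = -439 / 27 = -16.26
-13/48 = -0.27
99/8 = 12.38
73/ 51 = 1.43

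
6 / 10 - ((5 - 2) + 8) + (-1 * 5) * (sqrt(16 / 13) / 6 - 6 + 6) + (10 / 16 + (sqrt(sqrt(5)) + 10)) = -10 * sqrt(13) / 39 + 9 / 40 + 5^(1 / 4) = 0.80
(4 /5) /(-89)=-4 /445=-0.01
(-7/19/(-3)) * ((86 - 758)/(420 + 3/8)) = -12544/63897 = -0.20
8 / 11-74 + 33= -443 / 11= -40.27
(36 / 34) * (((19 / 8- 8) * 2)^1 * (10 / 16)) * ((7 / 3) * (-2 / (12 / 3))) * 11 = 51975 / 544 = 95.54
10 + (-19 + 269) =260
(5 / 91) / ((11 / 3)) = 15 / 1001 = 0.01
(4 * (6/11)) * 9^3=17496/11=1590.55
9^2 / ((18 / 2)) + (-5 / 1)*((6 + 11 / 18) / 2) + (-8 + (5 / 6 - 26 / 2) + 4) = -853 / 36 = -23.69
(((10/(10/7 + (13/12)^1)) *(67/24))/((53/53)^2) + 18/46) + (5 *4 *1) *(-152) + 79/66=-969637489/320298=-3027.30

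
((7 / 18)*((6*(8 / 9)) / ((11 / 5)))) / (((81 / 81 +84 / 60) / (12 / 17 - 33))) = -21350 / 1683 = -12.69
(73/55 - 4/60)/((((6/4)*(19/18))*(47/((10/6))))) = 832/29469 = 0.03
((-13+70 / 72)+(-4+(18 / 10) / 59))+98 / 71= -11021501 / 754020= -14.62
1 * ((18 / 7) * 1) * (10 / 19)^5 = 1800000 / 17332693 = 0.10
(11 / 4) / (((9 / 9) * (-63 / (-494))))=2717 / 126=21.56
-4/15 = -0.27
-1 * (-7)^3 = 343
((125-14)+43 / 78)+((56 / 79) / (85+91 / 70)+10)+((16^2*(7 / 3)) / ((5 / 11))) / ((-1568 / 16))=6709739993 / 62041070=108.15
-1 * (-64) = 64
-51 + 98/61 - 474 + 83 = -26864/61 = -440.39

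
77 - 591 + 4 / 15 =-7706 / 15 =-513.73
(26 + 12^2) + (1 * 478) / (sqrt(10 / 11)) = 170 + 239 * sqrt(110) / 5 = 671.33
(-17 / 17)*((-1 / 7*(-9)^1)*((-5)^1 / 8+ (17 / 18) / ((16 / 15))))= -75 / 224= -0.33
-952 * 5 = -4760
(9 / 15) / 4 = 3 / 20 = 0.15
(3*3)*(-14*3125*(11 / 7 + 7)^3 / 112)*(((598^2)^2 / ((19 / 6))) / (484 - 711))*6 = 3495936471557400000000 / 1479359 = 2363142733817416.87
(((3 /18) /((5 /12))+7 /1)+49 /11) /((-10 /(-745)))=48574 /55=883.16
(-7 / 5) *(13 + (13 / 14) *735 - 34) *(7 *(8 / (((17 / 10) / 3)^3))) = -1400263200 / 4913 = -285011.85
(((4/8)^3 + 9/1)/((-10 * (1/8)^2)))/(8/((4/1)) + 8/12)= -219/10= -21.90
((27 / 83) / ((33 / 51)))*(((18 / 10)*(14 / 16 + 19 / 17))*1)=65853 / 36520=1.80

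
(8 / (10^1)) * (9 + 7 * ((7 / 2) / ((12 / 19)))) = 1147 / 30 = 38.23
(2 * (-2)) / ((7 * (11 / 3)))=-12 / 77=-0.16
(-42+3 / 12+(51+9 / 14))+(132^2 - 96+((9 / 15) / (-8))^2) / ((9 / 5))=64757701 / 6720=9636.56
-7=-7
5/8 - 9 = -67/8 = -8.38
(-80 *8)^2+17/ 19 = 7782417/ 19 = 409600.89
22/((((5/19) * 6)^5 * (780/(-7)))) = -190659623/9477000000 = -0.02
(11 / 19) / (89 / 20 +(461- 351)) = 220 / 43491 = 0.01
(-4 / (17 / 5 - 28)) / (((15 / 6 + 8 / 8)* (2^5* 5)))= 0.00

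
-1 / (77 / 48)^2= -0.39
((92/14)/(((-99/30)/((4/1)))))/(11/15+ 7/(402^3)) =-199225411200/18341733487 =-10.86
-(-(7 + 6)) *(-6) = -78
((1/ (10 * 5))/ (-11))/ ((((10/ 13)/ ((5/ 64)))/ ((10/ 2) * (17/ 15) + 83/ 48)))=-923/ 675840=-0.00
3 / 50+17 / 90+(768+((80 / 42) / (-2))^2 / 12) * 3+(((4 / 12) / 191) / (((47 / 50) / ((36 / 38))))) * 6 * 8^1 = 1444542097724 / 626819025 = 2304.56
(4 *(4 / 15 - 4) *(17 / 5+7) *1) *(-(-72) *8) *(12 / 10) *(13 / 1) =-174440448 / 125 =-1395523.58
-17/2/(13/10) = -85/13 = -6.54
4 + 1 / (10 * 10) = 401 / 100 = 4.01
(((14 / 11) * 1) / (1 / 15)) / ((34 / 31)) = 3255 / 187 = 17.41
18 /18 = 1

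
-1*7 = -7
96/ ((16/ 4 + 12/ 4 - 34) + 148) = 96/ 121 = 0.79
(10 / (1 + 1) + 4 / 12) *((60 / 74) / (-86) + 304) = 7738384 / 4773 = 1621.28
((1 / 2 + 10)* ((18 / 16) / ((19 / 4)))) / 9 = 21 / 76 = 0.28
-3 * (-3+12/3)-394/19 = -451/19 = -23.74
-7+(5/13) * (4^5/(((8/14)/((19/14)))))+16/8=12095/13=930.38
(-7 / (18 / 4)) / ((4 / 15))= -35 / 6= -5.83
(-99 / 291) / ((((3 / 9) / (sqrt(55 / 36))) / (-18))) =297* sqrt(55) / 97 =22.71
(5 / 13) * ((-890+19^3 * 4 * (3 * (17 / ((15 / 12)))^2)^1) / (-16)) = -190284971 / 520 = -365932.64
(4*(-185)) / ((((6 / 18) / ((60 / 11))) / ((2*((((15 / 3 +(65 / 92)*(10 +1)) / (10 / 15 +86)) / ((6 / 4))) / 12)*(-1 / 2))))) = 652125 / 6578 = 99.14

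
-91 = -91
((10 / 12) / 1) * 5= 25 / 6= 4.17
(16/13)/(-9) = -16/117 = -0.14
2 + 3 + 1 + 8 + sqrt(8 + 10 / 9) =sqrt(82) / 3 + 14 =17.02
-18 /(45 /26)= -52 /5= -10.40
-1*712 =-712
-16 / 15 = -1.07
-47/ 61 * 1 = -47/ 61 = -0.77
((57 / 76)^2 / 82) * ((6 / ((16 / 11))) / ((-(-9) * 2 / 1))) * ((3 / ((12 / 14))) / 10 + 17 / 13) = 14223 / 5457920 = 0.00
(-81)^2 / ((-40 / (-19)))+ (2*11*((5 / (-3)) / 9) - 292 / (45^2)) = 50418559 / 16200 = 3112.26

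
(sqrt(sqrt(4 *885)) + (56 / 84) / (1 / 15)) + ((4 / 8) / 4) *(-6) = sqrt(2) *885^(1 / 4) + 37 / 4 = 16.96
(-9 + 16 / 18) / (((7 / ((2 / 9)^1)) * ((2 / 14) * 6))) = -73 / 243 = -0.30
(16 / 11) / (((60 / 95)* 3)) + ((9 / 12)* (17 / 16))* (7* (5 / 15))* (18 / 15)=47503 / 15840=3.00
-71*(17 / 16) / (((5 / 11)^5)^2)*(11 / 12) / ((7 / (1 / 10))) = -344371186427477 / 131250000000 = -2623.78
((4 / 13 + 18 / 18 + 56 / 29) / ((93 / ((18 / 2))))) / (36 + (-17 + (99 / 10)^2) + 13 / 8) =22200 / 8402953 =0.00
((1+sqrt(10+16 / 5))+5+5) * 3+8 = 3 * sqrt(330) / 5+41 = 51.90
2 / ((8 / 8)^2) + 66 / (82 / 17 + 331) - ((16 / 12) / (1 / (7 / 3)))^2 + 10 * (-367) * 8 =-411526532 / 14013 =-29367.48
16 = 16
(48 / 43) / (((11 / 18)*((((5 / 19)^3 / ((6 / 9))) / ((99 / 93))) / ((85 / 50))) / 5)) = 100744992 / 166625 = 604.62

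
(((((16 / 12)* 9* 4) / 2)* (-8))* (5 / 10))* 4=-384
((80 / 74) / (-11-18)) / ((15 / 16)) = -128 / 3219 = -0.04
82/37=2.22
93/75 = 31/25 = 1.24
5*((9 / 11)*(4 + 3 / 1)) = 315 / 11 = 28.64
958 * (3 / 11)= 2874 / 11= 261.27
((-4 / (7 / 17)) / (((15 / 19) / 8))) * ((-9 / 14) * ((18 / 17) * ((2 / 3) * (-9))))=-98496 / 245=-402.02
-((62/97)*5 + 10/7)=-3140/679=-4.62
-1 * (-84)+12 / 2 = 90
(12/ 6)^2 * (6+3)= 36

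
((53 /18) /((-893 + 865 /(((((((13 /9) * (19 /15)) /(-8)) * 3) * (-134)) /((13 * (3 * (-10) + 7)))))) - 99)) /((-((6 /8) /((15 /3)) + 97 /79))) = 26650255 /47453423094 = 0.00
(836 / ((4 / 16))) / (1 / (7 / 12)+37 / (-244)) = 5711552 / 2669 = 2139.96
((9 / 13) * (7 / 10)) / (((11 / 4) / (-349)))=-43974 / 715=-61.50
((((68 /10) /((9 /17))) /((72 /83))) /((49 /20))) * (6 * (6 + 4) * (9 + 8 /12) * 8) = 111299680 /3969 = 28042.25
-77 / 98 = -11 / 14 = -0.79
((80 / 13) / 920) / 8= 1 / 1196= 0.00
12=12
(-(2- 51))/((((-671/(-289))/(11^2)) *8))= 155771/488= 319.20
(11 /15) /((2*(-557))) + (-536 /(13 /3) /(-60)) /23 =0.09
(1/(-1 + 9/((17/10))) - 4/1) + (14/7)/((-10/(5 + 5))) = -421/73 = -5.77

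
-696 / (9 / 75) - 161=-5961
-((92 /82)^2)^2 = -4477456 /2825761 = -1.58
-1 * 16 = -16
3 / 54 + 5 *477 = 42931 / 18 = 2385.06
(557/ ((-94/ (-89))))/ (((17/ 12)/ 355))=105590490/ 799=132153.30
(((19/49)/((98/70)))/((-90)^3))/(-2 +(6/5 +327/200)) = -0.00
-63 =-63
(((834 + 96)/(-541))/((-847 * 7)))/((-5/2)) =-0.00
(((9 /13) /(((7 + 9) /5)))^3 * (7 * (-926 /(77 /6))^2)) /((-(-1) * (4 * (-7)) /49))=-175809376125 /272217088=-645.84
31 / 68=0.46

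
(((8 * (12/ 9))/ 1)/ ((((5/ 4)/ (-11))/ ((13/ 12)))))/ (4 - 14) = 2288/ 225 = 10.17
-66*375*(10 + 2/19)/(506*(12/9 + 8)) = -162000/3059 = -52.96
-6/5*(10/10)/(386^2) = -3/372490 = -0.00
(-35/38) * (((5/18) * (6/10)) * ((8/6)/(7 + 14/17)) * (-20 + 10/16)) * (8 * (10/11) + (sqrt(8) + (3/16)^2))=13175 * sqrt(2)/12996 + 271128325/73193472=5.14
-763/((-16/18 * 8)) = 107.30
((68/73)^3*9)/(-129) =-943296/16727731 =-0.06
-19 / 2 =-9.50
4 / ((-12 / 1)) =-1 / 3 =-0.33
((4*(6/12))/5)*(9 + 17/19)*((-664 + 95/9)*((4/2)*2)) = -8845024/855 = -10345.06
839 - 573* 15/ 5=-880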